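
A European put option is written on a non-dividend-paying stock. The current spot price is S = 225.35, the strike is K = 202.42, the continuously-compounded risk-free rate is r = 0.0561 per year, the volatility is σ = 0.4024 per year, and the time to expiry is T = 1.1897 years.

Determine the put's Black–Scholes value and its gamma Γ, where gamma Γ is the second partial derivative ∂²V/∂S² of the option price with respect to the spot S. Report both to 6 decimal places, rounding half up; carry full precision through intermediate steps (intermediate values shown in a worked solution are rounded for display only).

σ√T = 0.4024·√1.1897 = 0.438911
d₁ = (ln(S/K) + (r+σ²/2)T) / (σ√T) = (ln(225.35/202.42) + (0.0561+0.4024²/2)·1.1897) / 0.438911 = (0.107310 + 0.163064) / 0.438911 = 0.616010
d₂ = d₁ − σ√T = 0.616010 − 0.438911 = 0.177099
e^{−rT} = e^{−0.0561·1.1897} = 0.935436
N(−d₁) = 0.268944,  N(−d₂) = 0.429715
Put price V = K·e^{−rT}·N(−d₂) − S·N(−d₁) = 81.367054 − 60.606522 = 20.760532
φ(d₁) = (1/√(2π))·e^{−d₁²/2} = 0.329997
Γ = φ(d₁) / (S·σ·√T) = 0.003336

price = 20.760532
Γ = 0.003336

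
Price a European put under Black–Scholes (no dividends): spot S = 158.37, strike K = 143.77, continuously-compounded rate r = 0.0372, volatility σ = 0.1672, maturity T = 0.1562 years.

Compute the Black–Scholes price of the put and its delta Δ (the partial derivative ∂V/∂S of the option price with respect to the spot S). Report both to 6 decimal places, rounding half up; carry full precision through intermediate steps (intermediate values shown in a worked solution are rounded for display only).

price = 0.258683
Δ = -0.056526

σ√T = 0.1672·√0.1562 = 0.066081
d₁ = (ln(S/K) + (r+σ²/2)T) / (σ√T) = (ln(158.37/143.77) + (0.0372+0.1672²/2)·0.1562) / 0.066081 = (0.096719 + 0.007994) / 0.066081 = 1.584619
d₂ = d₁ − σ√T = 1.584619 − 0.066081 = 1.518538
e^{−rT} = e^{−0.0372·0.1562} = 0.994206
N(−d₁) = 0.056526,  N(−d₂) = 0.064439
Put price V = K·e^{−rT}·N(−d₂) − S·N(−d₁) = 9.210777 − 8.952094 = 0.258683
Δ = −N(−d₁) = -0.056526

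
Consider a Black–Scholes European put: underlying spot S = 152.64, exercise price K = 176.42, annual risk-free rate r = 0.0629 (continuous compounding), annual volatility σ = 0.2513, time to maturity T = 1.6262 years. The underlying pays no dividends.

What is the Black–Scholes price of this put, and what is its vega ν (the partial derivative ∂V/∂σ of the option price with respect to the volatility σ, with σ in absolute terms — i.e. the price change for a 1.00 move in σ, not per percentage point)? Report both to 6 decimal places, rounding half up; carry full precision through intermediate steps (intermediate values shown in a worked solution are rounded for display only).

price = 23.339220
ν = 77.624666

σ√T = 0.2513·√1.6262 = 0.320464
d₁ = (ln(S/K) + (r+σ²/2)T) / (σ√T) = (ln(152.64/176.42) + (0.0629+0.2513²/2)·1.6262) / 0.320464 = (-0.144785 + 0.153637) / 0.320464 = 0.027620
d₂ = d₁ − σ√T = 0.027620 − 0.320464 = -0.292844
e^{−rT} = e^{−0.0629·1.6262} = 0.902770
N(−d₁) = 0.488983,  N(−d₂) = 0.615179
Put price V = K·e^{−rT}·N(−d₂) − S·N(−d₁) = 97.977509 − 74.638289 = 23.339220
φ(d₁) = (1/√(2π))·e^{−d₁²/2} = 0.398790
ν = S·φ(d₁)·√T = 77.624666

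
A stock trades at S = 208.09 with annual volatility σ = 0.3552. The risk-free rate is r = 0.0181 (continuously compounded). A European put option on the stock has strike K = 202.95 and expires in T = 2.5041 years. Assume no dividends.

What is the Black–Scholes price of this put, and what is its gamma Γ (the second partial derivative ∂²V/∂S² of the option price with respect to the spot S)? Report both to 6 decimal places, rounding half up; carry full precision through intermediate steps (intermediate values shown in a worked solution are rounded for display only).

price = 37.762654
Γ = 0.003141

σ√T = 0.3552·√2.5041 = 0.562081
d₁ = (ln(S/K) + (r+σ²/2)T) / (σ√T) = (ln(208.09/202.95) + (0.0181+0.3552²/2)·2.5041) / 0.562081 = (0.025011 + 0.203292) / 0.562081 = 0.406174
d₂ = d₁ − σ√T = 0.406174 − 0.562081 = -0.155907
e^{−rT} = e^{−0.0181·2.5041} = 0.955688
N(−d₁) = 0.342307,  N(−d₂) = 0.561947
Put price V = K·e^{−rT}·N(−d₂) − S·N(−d₁) = 108.993389 − 71.230734 = 37.762654
φ(d₁) = (1/√(2π))·e^{−d₁²/2} = 0.367355
Γ = φ(d₁) / (S·σ·√T) = 0.003141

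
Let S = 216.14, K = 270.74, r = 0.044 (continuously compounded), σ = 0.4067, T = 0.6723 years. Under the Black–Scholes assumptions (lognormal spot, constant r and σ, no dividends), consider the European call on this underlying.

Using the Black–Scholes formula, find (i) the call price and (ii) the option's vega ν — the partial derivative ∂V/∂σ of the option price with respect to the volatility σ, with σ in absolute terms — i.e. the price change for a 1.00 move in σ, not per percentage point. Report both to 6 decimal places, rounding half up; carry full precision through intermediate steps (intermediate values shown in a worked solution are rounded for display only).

σ√T = 0.4067·√0.6723 = 0.333469
d₁ = (ln(S/K) + (r+σ²/2)T) / (σ√T) = (ln(216.14/270.74) + (0.044+0.4067²/2)·0.6723) / 0.333469 = (-0.225233 + 0.085182) / 0.333469 = -0.419980
d₂ = d₁ − σ√T = -0.419980 − 0.333469 = -0.753450
e^{−rT} = e^{−0.044·0.6723} = 0.970852
N(d₁) = 0.337250,  N(d₂) = 0.225590
Call price V = S·N(d₁) − K·e^{−rT}·N(d₂) = 72.893185 − 59.295955 = 13.597229
φ(d₁) = (1/√(2π))·e^{−d₁²/2} = 0.365266
ν = S·φ(d₁)·√T = 64.732974

price = 13.597229
ν = 64.732974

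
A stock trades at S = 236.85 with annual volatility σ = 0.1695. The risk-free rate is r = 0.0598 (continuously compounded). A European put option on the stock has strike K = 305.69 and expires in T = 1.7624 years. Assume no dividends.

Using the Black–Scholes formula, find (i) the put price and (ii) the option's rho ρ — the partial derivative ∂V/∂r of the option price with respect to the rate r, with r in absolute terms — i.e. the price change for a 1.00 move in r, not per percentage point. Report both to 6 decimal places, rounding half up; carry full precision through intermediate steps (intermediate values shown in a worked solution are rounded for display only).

σ√T = 0.1695·√1.7624 = 0.225020
d₁ = (ln(S/K) + (r+σ²/2)T) / (σ√T) = (ln(236.85/305.69) + (0.0598+0.1695²/2)·1.7624) / 0.225020 = (-0.255144 + 0.130709) / 0.225020 = -0.552998
d₂ = d₁ − σ√T = -0.552998 − 0.225020 = -0.778019
e^{−rT} = e^{−0.0598·1.7624} = 0.899972
N(−d₁) = 0.709868,  N(−d₂) = 0.781721
Put price V = K·e^{−rT}·N(−d₂) − S·N(−d₁) = 215.061184 − 168.132152 = 46.929031
ρ = −K·T·e^{−rT}·N(−d₂) = -379.023830

price = 46.929031
ρ = -379.023830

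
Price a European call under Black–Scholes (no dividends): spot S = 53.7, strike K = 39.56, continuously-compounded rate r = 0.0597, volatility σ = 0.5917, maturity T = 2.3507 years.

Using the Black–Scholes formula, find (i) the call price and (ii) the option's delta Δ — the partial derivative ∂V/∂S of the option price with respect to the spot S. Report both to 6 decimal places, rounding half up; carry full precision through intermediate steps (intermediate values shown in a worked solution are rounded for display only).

price = 26.737381
Δ = 0.827708

σ√T = 0.5917·√2.3507 = 0.907194
d₁ = (ln(S/K) + (r+σ²/2)T) / (σ√T) = (ln(53.7/39.56) + (0.0597+0.5917²/2)·2.3507) / 0.907194 = (0.305594 + 0.551837) / 0.907194 = 0.945147
d₂ = d₁ − σ√T = 0.945147 − 0.907194 = 0.037953
e^{−rT} = e^{−0.0597·2.3507} = 0.869065
N(d₁) = 0.827708,  N(d₂) = 0.515137
Call price V = S·N(d₁) − K·e^{−rT}·N(d₂) = 44.447925 − 17.710545 = 26.737381
Δ = N(d₁) = 0.827708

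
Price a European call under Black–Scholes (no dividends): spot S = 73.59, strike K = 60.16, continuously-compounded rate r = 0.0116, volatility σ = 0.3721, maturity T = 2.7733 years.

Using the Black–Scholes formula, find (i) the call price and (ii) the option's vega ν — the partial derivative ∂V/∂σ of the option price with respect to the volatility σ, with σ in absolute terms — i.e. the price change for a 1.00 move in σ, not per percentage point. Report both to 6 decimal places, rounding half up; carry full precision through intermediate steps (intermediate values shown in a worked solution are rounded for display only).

price = 24.792415
ν = 38.615584

σ√T = 0.3721·√2.7733 = 0.619667
d₁ = (ln(S/K) + (r+σ²/2)T) / (σ√T) = (ln(73.59/60.16) + (0.0116+0.3721²/2)·2.7733) / 0.619667 = (0.201501 + 0.224164) / 0.619667 = 0.686926
d₂ = d₁ − σ√T = 0.686926 − 0.619667 = 0.067259
e^{−rT} = e^{−0.0116·2.7733} = 0.968342
N(d₁) = 0.753935,  N(d₂) = 0.526812
Call price V = S·N(d₁) − K·e^{−rT}·N(d₂) = 55.482100 − 30.689685 = 24.792415
φ(d₁) = (1/√(2π))·e^{−d₁²/2} = 0.315098
ν = S·φ(d₁)·√T = 38.615584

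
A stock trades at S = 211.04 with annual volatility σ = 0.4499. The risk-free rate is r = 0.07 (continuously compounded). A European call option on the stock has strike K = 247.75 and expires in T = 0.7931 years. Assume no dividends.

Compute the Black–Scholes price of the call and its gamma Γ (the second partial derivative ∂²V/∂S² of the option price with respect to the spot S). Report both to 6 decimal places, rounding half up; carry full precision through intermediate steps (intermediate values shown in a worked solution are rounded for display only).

σ√T = 0.4499·√0.7931 = 0.400664
d₁ = (ln(S/K) + (r+σ²/2)T) / (σ√T) = (ln(211.04/247.75) + (0.07+0.4499²/2)·0.7931) / 0.400664 = (-0.160372 + 0.135783) / 0.400664 = -0.061373
d₂ = d₁ − σ√T = -0.061373 − 0.400664 = -0.462036
e^{−rT} = e^{−0.07·0.7931} = 0.945996
N(d₁) = 0.475531,  N(d₂) = 0.322028
Call price V = S·N(d₁) − K·e^{−rT}·N(d₂) = 100.356107 − 75.473776 = 24.882332
φ(d₁) = (1/√(2π))·e^{−d₁²/2} = 0.398192
Γ = φ(d₁) / (S·σ·√T) = 0.004709

price = 24.882332
Γ = 0.004709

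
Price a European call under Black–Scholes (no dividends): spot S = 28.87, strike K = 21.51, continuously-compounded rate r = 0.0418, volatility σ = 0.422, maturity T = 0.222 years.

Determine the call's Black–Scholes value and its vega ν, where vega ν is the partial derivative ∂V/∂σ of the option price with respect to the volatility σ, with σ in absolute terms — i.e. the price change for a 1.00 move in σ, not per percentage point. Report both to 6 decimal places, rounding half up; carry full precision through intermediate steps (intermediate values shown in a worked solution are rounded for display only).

σ√T = 0.422·√0.222 = 0.198833
d₁ = (ln(S/K) + (r+σ²/2)T) / (σ√T) = (ln(28.87/21.51) + (0.0418+0.422²/2)·0.222) / 0.198833 = (0.294285 + 0.029047) / 0.198833 = 1.626147
d₂ = d₁ − σ√T = 1.626147 − 0.198833 = 1.427313
e^{−rT} = e^{−0.0418·0.222} = 0.990763
N(d₁) = 0.948041,  N(d₂) = 0.923255
Call price V = S·N(d₁) − K·e^{−rT}·N(d₂) = 27.369937 − 19.675787 = 7.694151
φ(d₁) = (1/√(2π))·e^{−d₁²/2} = 0.106340
ν = S·φ(d₁)·√T = 1.446503

price = 7.694151
ν = 1.446503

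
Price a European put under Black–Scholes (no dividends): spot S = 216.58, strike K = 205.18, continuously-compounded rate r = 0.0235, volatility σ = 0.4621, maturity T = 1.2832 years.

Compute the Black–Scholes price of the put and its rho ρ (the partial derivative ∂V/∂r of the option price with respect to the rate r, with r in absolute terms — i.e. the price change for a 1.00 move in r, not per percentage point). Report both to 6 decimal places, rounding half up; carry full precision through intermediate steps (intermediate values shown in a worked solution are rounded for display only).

σ√T = 0.4621·√1.2832 = 0.523460
d₁ = (ln(S/K) + (r+σ²/2)T) / (σ√T) = (ln(216.58/205.18) + (0.0235+0.4621²/2)·1.2832) / 0.523460 = (0.054072 + 0.167160) / 0.523460 = 0.422635
d₂ = d₁ − σ√T = 0.422635 − 0.523460 = -0.100824
e^{−rT} = e^{−0.0235·1.2832} = 0.970295
N(−d₁) = 0.336281,  N(−d₂) = 0.540155
Put price V = K·e^{−rT}·N(−d₂) − S·N(−d₁) = 107.536821 − 72.831667 = 34.705153
ρ = −K·T·e^{−rT}·N(−d₂) = -137.991248

price = 34.705153
ρ = -137.991248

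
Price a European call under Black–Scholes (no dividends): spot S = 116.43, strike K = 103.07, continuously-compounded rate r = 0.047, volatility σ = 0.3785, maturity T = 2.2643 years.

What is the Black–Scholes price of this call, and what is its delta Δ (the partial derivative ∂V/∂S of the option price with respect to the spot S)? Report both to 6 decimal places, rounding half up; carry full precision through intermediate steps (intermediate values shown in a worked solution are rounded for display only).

σ√T = 0.3785·√2.2643 = 0.569551
d₁ = (ln(S/K) + (r+σ²/2)T) / (σ√T) = (ln(116.43/103.07) + (0.047+0.3785²/2)·2.2643) / 0.569551 = (0.121882 + 0.268616) / 0.569551 = 0.685624
d₂ = d₁ − σ√T = 0.685624 − 0.569551 = 0.116073
e^{−rT} = e^{−0.047·2.2643} = 0.899045
N(d₁) = 0.753525,  N(d₂) = 0.546203
Call price V = S·N(d₁) − K·e^{−rT}·N(d₂) = 87.732919 − 50.613643 = 37.119276
Δ = N(d₁) = 0.753525

price = 37.119276
Δ = 0.753525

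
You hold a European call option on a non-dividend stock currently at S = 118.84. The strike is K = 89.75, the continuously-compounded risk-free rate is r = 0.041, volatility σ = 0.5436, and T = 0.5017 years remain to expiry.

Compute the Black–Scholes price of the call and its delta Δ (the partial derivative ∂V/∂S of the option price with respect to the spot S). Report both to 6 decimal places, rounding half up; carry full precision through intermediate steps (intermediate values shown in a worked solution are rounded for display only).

σ√T = 0.5436·√0.5017 = 0.385036
d₁ = (ln(S/K) + (r+σ²/2)T) / (σ√T) = (ln(118.84/89.75) + (0.041+0.5436²/2)·0.5017) / 0.385036 = (0.280750 + 0.094696) / 0.385036 = 0.975093
d₂ = d₁ − σ√T = 0.975093 − 0.385036 = 0.590057
e^{−rT} = e^{−0.041·0.5017} = 0.979640
N(d₁) = 0.835243,  N(d₂) = 0.722424
Call price V = S·N(d₁) − K·e^{−rT}·N(d₂) = 99.260277 − 63.517472 = 35.742806
Δ = N(d₁) = 0.835243

price = 35.742806
Δ = 0.835243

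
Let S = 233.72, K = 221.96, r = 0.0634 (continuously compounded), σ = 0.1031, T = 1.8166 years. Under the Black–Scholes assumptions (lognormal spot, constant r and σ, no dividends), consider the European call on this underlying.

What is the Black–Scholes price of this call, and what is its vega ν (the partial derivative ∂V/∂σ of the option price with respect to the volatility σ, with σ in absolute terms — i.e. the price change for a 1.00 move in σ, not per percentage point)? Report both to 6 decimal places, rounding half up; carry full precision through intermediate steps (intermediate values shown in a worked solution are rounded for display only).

σ√T = 0.1031·√1.8166 = 0.138960
d₁ = (ln(S/K) + (r+σ²/2)T) / (σ√T) = (ln(233.72/221.96) + (0.0634+0.1031²/2)·1.8166) / 0.138960 = (0.051627 + 0.124827) / 0.138960 = 1.269823
d₂ = d₁ − σ√T = 1.269823 − 0.138960 = 1.130863
e^{−rT} = e^{−0.0634·1.8166} = 0.891212
N(d₁) = 0.897926,  N(d₂) = 0.870944
Call price V = S·N(d₁) − K·e^{−rT}·N(d₂) = 209.863285 − 172.284423 = 37.578862
φ(d₁) = (1/√(2π))·e^{−d₁²/2} = 0.178144
ν = S·φ(d₁)·√T = 56.117284

price = 37.578862
ν = 56.117284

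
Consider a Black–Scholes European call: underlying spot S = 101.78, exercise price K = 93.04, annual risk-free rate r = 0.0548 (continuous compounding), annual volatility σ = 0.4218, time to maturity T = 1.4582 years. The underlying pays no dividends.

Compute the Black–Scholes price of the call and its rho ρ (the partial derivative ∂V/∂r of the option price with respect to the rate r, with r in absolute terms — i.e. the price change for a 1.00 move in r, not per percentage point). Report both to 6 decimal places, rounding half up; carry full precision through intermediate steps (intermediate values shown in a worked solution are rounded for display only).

σ√T = 0.4218·√1.4582 = 0.509349
d₁ = (ln(S/K) + (r+σ²/2)T) / (σ√T) = (ln(101.78/93.04) + (0.0548+0.4218²/2)·1.4582) / 0.509349 = (0.089784 + 0.209627) / 0.509349 = 0.587832
d₂ = d₁ − σ√T = 0.587832 − 0.509349 = 0.078484
e^{−rT} = e^{−0.0548·1.4582} = 0.923200
N(d₁) = 0.721678,  N(d₂) = 0.531278
Call price V = S·N(d₁) − K·e^{−rT}·N(d₂) = 73.452337 − 45.633898 = 27.818439
ρ = K·T·e^{−rT}·N(d₂) = 66.543350

price = 27.818439
ρ = 66.543350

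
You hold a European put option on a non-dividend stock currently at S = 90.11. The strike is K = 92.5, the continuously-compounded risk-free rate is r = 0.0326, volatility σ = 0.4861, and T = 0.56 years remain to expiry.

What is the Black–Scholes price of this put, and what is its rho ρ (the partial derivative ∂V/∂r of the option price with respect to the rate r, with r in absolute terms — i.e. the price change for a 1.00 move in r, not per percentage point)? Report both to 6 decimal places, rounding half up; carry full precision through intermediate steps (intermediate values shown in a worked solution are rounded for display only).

price = 13.418190
ρ = -29.535578

σ√T = 0.4861·√0.56 = 0.363764
d₁ = (ln(S/K) + (r+σ²/2)T) / (σ√T) = (ln(90.11/92.5) + (0.0326+0.4861²/2)·0.56) / 0.363764 = (-0.026177 + 0.084418) / 0.363764 = 0.160105
d₂ = d₁ − σ√T = 0.160105 − 0.363764 = -0.203658
e^{−rT} = e^{−0.0326·0.56} = 0.981910
N(−d₁) = 0.436399,  N(−d₂) = 0.580690
Put price V = K·e^{−rT}·N(−d₂) − S·N(−d₁) = 52.742103 − 39.323913 = 13.418190
ρ = −K·T·e^{−rT}·N(−d₂) = -29.535578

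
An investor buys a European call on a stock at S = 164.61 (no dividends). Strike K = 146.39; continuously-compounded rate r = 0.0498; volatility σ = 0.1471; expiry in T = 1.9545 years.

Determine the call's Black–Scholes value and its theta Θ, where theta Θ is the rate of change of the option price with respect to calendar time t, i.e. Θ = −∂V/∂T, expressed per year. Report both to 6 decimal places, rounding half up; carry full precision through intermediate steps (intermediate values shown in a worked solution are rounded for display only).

σ√T = 0.1471·√1.9545 = 0.205651
d₁ = (ln(S/K) + (r+σ²/2)T) / (σ√T) = (ln(164.61/146.39) + (0.0498+0.1471²/2)·1.9545) / 0.205651 = (0.117305 + 0.118480) / 0.205651 = 1.146531
d₂ = d₁ − σ√T = 1.146531 − 0.205651 = 0.940880
e^{−rT} = e^{−0.0498·1.9545} = 0.907253
N(d₁) = 0.874212,  N(d₂) = 0.826617
Call price V = S·N(d₁) − K·e^{−rT}·N(d₂) = 143.904062 − 109.785238 = 34.118825
φ(d₁) = (1/√(2π))·e^{−d₁²/2} = 0.206758
Θ = −S·φ(d₁)·σ/(2√T) − r·K·e^{−rT}·N(d₂) = −1.790540 − 5.467305 = -7.257845

price = 34.118825
Θ = -7.257845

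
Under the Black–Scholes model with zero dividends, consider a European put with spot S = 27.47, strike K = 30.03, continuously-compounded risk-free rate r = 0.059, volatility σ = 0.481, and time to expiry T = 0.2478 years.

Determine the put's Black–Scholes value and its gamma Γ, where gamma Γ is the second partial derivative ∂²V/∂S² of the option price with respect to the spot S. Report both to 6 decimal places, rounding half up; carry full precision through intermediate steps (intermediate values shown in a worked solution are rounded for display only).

σ√T = 0.481·√0.2478 = 0.239439
d₁ = (ln(S/K) + (r+σ²/2)T) / (σ√T) = (ln(27.47/30.03) + (0.059+0.481²/2)·0.2478) / 0.239439 = (-0.089102 + 0.043286) / 0.239439 = -0.191349
d₂ = d₁ − σ√T = -0.191349 − 0.239439 = -0.430789
e^{−rT} = e^{−0.059·0.2478} = 0.985486
N(−d₁) = 0.575874,  N(−d₂) = 0.666689
Put price V = K·e^{−rT}·N(−d₂) − S·N(−d₁) = 19.730093 − 15.819259 = 3.910835
φ(d₁) = (1/√(2π))·e^{−d₁²/2} = 0.391705
Γ = φ(d₁) / (S·σ·√T) = 0.059553

price = 3.910835
Γ = 0.059553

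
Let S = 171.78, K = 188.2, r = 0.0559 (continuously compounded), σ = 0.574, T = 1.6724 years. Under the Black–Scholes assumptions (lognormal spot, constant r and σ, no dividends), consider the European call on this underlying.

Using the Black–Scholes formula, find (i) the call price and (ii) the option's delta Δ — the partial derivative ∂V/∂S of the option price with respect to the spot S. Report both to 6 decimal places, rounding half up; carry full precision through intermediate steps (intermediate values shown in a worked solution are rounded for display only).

σ√T = 0.574·√1.6724 = 0.742304
d₁ = (ln(S/K) + (r+σ²/2)T) / (σ√T) = (ln(171.78/188.2) + (0.0559+0.574²/2)·1.6724) / 0.742304 = (-0.091291 + 0.368995) / 0.742304 = 0.374111
d₂ = d₁ − σ√T = 0.374111 − 0.742304 = -0.368193
e^{−rT} = e^{−0.0559·1.6724} = 0.910750
N(d₁) = 0.645839,  N(d₂) = 0.356365
Call price V = S·N(d₁) − K·e^{−rT}·N(d₂) = 110.942259 − 61.082001 = 49.860258
Δ = N(d₁) = 0.645839

price = 49.860258
Δ = 0.645839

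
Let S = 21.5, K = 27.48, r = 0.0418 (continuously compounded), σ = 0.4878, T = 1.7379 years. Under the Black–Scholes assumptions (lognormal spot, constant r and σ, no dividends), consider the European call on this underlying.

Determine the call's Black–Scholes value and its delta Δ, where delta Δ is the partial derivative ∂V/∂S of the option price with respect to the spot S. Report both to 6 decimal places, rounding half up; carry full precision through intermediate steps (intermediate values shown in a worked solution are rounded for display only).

price = 4.111115
Δ = 0.521086

σ√T = 0.4878·√1.7379 = 0.643064
d₁ = (ln(S/K) + (r+σ²/2)T) / (σ√T) = (ln(21.5/27.48) + (0.0418+0.4878²/2)·1.7379) / 0.643064 = (-0.245406 + 0.279410) / 0.643064 = 0.052879
d₂ = d₁ − σ√T = 0.052879 − 0.643064 = -0.590185
e^{−rT} = e^{−0.0418·1.7379} = 0.929932
N(d₁) = 0.521086,  N(d₂) = 0.277533
Call price V = S·N(d₁) − K·e^{−rT}·N(d₂) = 11.203342 − 7.092228 = 4.111115
Δ = N(d₁) = 0.521086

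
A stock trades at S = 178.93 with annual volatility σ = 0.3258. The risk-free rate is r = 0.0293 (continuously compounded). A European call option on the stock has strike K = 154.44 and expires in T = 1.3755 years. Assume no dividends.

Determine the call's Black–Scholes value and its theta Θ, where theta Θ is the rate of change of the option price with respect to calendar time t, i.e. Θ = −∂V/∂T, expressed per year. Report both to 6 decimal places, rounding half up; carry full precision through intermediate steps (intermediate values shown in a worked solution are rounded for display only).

σ√T = 0.3258·√1.3755 = 0.382104
d₁ = (ln(S/K) + (r+σ²/2)T) / (σ√T) = (ln(178.93/154.44) + (0.0293+0.3258²/2)·1.3755) / 0.382104 = (0.147189 + 0.113304) / 0.382104 = 0.681733
d₂ = d₁ − σ√T = 0.681733 − 0.382104 = 0.299629
e^{−rT} = e^{−0.0293·1.3755} = 0.960499
N(d₁) = 0.752296,  N(d₂) = 0.617770
Call price V = S·N(d₁) − K·e^{−rT}·N(d₂) = 134.608346 − 91.639691 = 42.968654
φ(d₁) = (1/√(2π))·e^{−d₁²/2} = 0.316220
Θ = −S·φ(d₁)·σ/(2√T) − r·K·e^{−rT}·N(d₂) = −7.858916 − 2.685043 = -10.543959

price = 42.968654
Θ = -10.543959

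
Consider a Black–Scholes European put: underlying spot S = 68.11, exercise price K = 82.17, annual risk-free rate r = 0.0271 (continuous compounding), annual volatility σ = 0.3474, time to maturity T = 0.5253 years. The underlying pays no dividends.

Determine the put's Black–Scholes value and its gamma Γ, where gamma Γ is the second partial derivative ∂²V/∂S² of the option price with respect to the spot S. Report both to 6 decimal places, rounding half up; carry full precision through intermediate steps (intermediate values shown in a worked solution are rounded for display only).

σ√T = 0.3474·√0.5253 = 0.251787
d₁ = (ln(S/K) + (r+σ²/2)T) / (σ√T) = (ln(68.11/82.17) + (0.0271+0.3474²/2)·0.5253) / 0.251787 = (-0.187666 + 0.045934) / 0.251787 = -0.562905
d₂ = d₁ − σ√T = -0.562905 − 0.251787 = -0.814692
e^{−rT} = e^{−0.0271·0.5253} = 0.985865
N(−d₁) = 0.713250,  N(−d₂) = 0.792376
Put price V = K·e^{−rT}·N(−d₂) − S·N(−d₁) = 64.189203 − 48.579471 = 15.609732
φ(d₁) = (1/√(2π))·e^{−d₁²/2} = 0.340490
Γ = φ(d₁) / (S·σ·√T) = 0.019855

price = 15.609732
Γ = 0.019855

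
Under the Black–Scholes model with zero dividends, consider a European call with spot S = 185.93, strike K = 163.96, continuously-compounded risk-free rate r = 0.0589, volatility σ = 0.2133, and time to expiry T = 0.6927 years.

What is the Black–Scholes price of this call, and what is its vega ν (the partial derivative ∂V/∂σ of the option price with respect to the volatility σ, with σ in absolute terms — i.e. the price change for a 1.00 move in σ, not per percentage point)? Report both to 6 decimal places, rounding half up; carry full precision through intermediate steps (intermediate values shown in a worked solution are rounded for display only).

price = 31.360626
ν = 36.436468

σ√T = 0.2133·√0.6927 = 0.177527
d₁ = (ln(S/K) + (r+σ²/2)T) / (σ√T) = (ln(185.93/163.96) + (0.0589+0.2133²/2)·0.6927) / 0.177527 = (0.125748 + 0.056558) / 0.177527 = 1.026920
d₂ = d₁ − σ√T = 1.026920 − 0.177527 = 0.849394
e^{−rT} = e^{−0.0589·0.6927} = 0.960021
N(d₁) = 0.847771,  N(d₂) = 0.802169
Call price V = S·N(d₁) − K·e^{−rT}·N(d₂) = 157.626054 − 126.265428 = 31.360626
φ(d₁) = (1/√(2π))·e^{−d₁²/2} = 0.235458
ν = S·φ(d₁)·√T = 36.436468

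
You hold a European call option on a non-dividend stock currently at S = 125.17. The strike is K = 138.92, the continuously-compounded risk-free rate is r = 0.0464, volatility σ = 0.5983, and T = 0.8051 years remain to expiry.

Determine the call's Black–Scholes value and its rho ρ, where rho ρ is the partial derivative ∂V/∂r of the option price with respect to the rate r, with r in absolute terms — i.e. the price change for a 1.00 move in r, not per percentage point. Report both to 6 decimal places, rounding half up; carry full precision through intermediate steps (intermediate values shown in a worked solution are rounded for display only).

σ√T = 0.5983·√0.8051 = 0.536839
d₁ = (ln(S/K) + (r+σ²/2)T) / (σ√T) = (ln(125.17/138.92) + (0.0464+0.5983²/2)·0.8051) / 0.536839 = (-0.104225 + 0.181455) / 0.536839 = 0.143859
d₂ = d₁ − σ√T = 0.143859 − 0.536839 = -0.392980
e^{−rT} = e^{−0.0464·0.8051} = 0.963333
N(d₁) = 0.557194,  N(d₂) = 0.347167
Call price V = S·N(d₁) − K·e^{−rT}·N(d₂) = 69.743993 − 46.460058 = 23.283935
ρ = K·T·e^{−rT}·N(d₂) = 37.404993

price = 23.283935
ρ = 37.404993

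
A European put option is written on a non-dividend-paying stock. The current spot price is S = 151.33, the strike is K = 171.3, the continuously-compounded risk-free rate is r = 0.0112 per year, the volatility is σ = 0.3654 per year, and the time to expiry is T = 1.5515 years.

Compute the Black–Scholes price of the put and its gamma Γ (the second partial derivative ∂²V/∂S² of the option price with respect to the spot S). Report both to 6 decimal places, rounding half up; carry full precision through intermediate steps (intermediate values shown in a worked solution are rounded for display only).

price = 38.054639
Γ = 0.005792

σ√T = 0.3654·√1.5515 = 0.455139
d₁ = (ln(S/K) + (r+σ²/2)T) / (σ√T) = (ln(151.33/171.3) + (0.0112+0.3654²/2)·1.5515) / 0.455139 = (-0.123954 + 0.120953) / 0.455139 = -0.006593
d₂ = d₁ − σ√T = -0.006593 − 0.455139 = -0.461733
e^{−rT} = e^{−0.0112·1.5515} = 0.982773
N(−d₁) = 0.502630,  N(−d₂) = 0.677863
Put price V = K·e^{−rT}·N(−d₂) − S·N(−d₁) = 114.117675 − 76.063036 = 38.054639
φ(d₁) = (1/√(2π))·e^{−d₁²/2} = 0.398934
Γ = φ(d₁) / (S·σ·√T) = 0.005792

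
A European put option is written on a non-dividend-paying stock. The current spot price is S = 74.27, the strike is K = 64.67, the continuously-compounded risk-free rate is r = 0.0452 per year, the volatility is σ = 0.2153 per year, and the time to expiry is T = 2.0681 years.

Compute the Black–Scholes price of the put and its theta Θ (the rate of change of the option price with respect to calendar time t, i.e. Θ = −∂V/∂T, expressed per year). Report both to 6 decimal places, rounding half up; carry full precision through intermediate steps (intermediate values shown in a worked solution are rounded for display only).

σ√T = 0.2153·√2.0681 = 0.309621
d₁ = (ln(S/K) + (r+σ²/2)T) / (σ√T) = (ln(74.27/64.67) + (0.0452+0.2153²/2)·2.0681) / 0.309621 = (0.138410 + 0.141411) / 0.309621 = 0.903752
d₂ = d₁ − σ√T = 0.903752 − 0.309621 = 0.594132
e^{−rT} = e^{−0.0452·2.0681} = 0.910758
N(−d₁) = 0.183063,  N(−d₂) = 0.276212
Put price V = K·e^{−rT}·N(−d₂) − S·N(−d₁) = 16.268535 − 13.596120 = 2.672415
φ(d₁) = (1/√(2π))·e^{−d₁²/2} = 0.265186
Θ = −S·φ(d₁)·σ/(2√T) + r·K·e^{−rT}·N(−d₂) = −1.474324 + 0.735338 = -0.738986

price = 2.672415
Θ = -0.738986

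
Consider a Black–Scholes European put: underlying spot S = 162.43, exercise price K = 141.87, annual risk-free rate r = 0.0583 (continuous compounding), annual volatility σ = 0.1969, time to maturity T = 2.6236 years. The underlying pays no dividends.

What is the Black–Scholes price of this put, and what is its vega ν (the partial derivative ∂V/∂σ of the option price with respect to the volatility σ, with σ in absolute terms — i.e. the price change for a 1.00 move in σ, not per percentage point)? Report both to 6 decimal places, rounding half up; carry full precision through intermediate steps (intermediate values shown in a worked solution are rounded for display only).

price = 4.437141
ν = 59.630750

σ√T = 0.1969·√2.6236 = 0.318929
d₁ = (ln(S/K) + (r+σ²/2)T) / (σ√T) = (ln(162.43/141.87) + (0.0583+0.1969²/2)·2.6236) / 0.318929 = (0.135336 + 0.203814) / 0.318929 = 1.063401
d₂ = d₁ − σ√T = 1.063401 − 0.318929 = 0.744472
e^{−rT} = e^{−0.0583·2.6236} = 0.858168
N(−d₁) = 0.143800,  N(−d₂) = 0.228296
Put price V = K·e^{−rT}·N(−d₂) − S·N(−d₁) = 27.794583 − 23.357442 = 4.437141
φ(d₁) = (1/√(2π))·e^{−d₁²/2} = 0.226650
ν = S·φ(d₁)·√T = 59.630750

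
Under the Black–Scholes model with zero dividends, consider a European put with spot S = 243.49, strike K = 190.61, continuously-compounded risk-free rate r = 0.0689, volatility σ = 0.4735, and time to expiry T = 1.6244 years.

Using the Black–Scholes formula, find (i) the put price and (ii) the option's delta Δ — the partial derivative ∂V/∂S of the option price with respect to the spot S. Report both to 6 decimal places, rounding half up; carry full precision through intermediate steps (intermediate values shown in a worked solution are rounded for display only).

σ√T = 0.4735·√1.6244 = 0.603485
d₁ = (ln(S/K) + (r+σ²/2)T) / (σ√T) = (ln(243.49/190.61) + (0.0689+0.4735²/2)·1.6244) / 0.603485 = (0.244846 + 0.294018) / 0.603485 = 0.892921
d₂ = d₁ − σ√T = 0.892921 − 0.603485 = 0.289436
e^{−rT} = e^{−0.0689·1.6244} = 0.894115
N(−d₁) = 0.185950,  N(−d₂) = 0.386124
Put price V = K·e^{−rT}·N(−d₂) − S·N(−d₁) = 65.805991 − 45.276878 = 20.529113
Δ = −N(−d₁) = -0.185950

price = 20.529113
Δ = -0.185950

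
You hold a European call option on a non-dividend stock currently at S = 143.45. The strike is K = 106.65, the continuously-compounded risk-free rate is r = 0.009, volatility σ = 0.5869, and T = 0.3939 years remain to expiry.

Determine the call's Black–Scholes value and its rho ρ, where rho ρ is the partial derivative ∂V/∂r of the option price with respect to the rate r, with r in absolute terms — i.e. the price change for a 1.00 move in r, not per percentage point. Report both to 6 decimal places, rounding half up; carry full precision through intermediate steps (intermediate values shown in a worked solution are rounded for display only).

σ√T = 0.5869·√0.3939 = 0.368347
d₁ = (ln(S/K) + (r+σ²/2)T) / (σ√T) = (ln(143.45/106.65) + (0.009+0.5869²/2)·0.3939) / 0.368347 = (0.296434 + 0.071385) / 0.368347 = 0.998566
d₂ = d₁ − σ√T = 0.998566 − 0.368347 = 0.630220
e^{−rT} = e^{−0.009·0.3939} = 0.996461
N(d₁) = 0.840998,  N(d₂) = 0.735725
Call price V = S·N(d₁) − K·e^{−rT}·N(d₂) = 120.641110 − 78.187346 = 42.453764
ρ = K·T·e^{−rT}·N(d₂) = 30.797996

price = 42.453764
ρ = 30.797996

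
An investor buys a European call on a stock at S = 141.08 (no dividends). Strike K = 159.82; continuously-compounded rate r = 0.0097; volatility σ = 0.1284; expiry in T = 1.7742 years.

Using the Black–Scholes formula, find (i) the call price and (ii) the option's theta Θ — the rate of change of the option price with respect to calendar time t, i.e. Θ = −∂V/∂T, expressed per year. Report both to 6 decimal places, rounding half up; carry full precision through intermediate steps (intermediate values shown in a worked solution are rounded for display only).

σ√T = 0.1284·√1.7742 = 0.171028
d₁ = (ln(S/K) + (r+σ²/2)T) / (σ√T) = (ln(141.08/159.82) + (0.0097+0.1284²/2)·1.7742) / 0.171028 = (-0.124721 + 0.031835) / 0.171028 = -0.543106
d₂ = d₁ − σ√T = -0.543106 − 0.171028 = -0.714133
e^{−rT} = e^{−0.0097·1.7742} = 0.982938
N(d₁) = 0.293528,  N(d₂) = 0.237572
Call price V = S·N(d₁) − K·e^{−rT}·N(d₂) = 41.410997 − 37.320966 = 4.090030
φ(d₁) = (1/√(2π))·e^{−d₁²/2} = 0.344239
Θ = −S·φ(d₁)·σ/(2√T) − r·K·e^{−rT}·N(d₂) = −2.340770 − 0.362013 = -2.702783

price = 4.090030
Θ = -2.702783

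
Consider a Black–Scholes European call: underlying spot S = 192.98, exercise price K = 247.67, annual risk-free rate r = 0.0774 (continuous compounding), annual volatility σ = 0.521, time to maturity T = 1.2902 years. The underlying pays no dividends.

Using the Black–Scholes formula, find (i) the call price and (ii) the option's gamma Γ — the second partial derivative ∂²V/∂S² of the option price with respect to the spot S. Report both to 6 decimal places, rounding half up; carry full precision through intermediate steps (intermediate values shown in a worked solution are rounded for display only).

σ√T = 0.521·√1.2902 = 0.591788
d₁ = (ln(S/K) + (r+σ²/2)T) / (σ√T) = (ln(192.98/247.67) + (0.0774+0.521²/2)·1.2902) / 0.591788 = (-0.249511 + 0.274968) / 0.591788 = 0.043018
d₂ = d₁ − σ√T = 0.043018 − 0.591788 = -0.548770
e^{−rT} = e^{−0.0774·1.2902} = 0.904963
N(d₁) = 0.517156,  N(d₂) = 0.291582
Call price V = S·N(d₁) − K·e^{−rT}·N(d₂) = 99.800827 − 65.352790 = 34.448037
φ(d₁) = (1/√(2π))·e^{−d₁²/2} = 0.398573
Γ = φ(d₁) / (S·σ·√T) = 0.003490

price = 34.448037
Γ = 0.003490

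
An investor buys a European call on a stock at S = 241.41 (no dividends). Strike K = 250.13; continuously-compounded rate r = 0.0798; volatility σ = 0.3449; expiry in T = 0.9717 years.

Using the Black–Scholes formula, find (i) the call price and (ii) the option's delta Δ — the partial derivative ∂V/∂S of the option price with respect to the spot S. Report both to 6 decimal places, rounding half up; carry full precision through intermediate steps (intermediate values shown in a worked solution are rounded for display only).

σ√T = 0.3449·√0.9717 = 0.339985
d₁ = (ln(S/K) + (r+σ²/2)T) / (σ√T) = (ln(241.41/250.13) + (0.0798+0.3449²/2)·0.9717) / 0.339985 = (-0.035484 + 0.135336) / 0.339985 = 0.293697
d₂ = d₁ − σ√T = 0.293697 − 0.339985 = -0.046288
e^{−rT} = e^{−0.0798·0.9717} = 0.925388
N(d₁) = 0.615505,  N(d₂) = 0.481540
Call price V = S·N(d₁) − K·e^{−rT}·N(d₂) = 148.589107 − 111.460913 = 37.128193
Δ = N(d₁) = 0.615505

price = 37.128193
Δ = 0.615505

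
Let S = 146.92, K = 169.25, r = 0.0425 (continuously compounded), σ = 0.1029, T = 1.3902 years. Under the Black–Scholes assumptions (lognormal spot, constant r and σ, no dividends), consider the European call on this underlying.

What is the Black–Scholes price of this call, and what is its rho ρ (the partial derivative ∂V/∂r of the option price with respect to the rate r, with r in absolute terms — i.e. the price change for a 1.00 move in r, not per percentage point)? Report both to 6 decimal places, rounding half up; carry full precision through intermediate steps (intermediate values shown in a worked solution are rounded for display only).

price = 2.745881
ρ = 50.943500

σ√T = 0.1029·√1.3902 = 0.121326
d₁ = (ln(S/K) + (r+σ²/2)T) / (σ√T) = (ln(146.92/169.25) + (0.0425+0.1029²/2)·1.3902) / 0.121326 = (-0.141489 + 0.066444) / 0.121326 = -0.618541
d₂ = d₁ − σ√T = -0.618541 − 0.121326 = -0.739868
e^{−rT} = e^{−0.0425·1.3902} = 0.942628
N(d₁) = 0.268109,  N(d₂) = 0.229690
Call price V = S·N(d₁) − K·e^{−rT}·N(d₂) = 39.390608 − 36.644727 = 2.745881
ρ = K·T·e^{−rT}·N(d₂) = 50.943500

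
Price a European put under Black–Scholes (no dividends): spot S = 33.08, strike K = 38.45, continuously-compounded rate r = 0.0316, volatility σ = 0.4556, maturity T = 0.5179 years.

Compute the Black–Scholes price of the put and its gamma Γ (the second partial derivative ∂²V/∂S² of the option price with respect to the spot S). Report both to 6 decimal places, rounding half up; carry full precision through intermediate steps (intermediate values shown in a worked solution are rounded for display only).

price = 7.366123
Γ = 0.035695

σ√T = 0.4556·√0.5179 = 0.327874
d₁ = (ln(S/K) + (r+σ²/2)T) / (σ√T) = (ln(33.08/38.45) + (0.0316+0.4556²/2)·0.5179) / 0.327874 = (-0.150430 + 0.070116) / 0.327874 = -0.244953
d₂ = d₁ − σ√T = -0.244953 − 0.327874 = -0.572827
e^{−rT} = e^{−0.0316·0.5179} = 0.983768
N(−d₁) = 0.596753,  N(−d₂) = 0.716619
Put price V = K·e^{−rT}·N(−d₂) − S·N(−d₁) = 27.106729 − 19.740606 = 7.366123
φ(d₁) = (1/√(2π))·e^{−d₁²/2} = 0.387151
Γ = φ(d₁) / (S·σ·√T) = 0.035695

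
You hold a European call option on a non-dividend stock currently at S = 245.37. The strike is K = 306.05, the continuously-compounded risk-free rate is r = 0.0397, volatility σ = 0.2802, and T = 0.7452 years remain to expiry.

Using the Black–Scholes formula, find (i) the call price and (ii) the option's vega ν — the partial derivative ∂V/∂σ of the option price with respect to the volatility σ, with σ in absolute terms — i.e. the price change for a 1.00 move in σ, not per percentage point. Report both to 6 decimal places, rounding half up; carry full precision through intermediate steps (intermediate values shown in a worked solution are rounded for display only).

price = 7.938061
ν = 67.498177

σ√T = 0.2802·√0.7452 = 0.241883
d₁ = (ln(S/K) + (r+σ²/2)T) / (σ√T) = (ln(245.37/306.05) + (0.0397+0.2802²/2)·0.7452) / 0.241883 = (-0.220981 + 0.058838) / 0.241883 = -0.670338
d₂ = d₁ − σ√T = -0.670338 − 0.241883 = -0.912221
e^{−rT} = e^{−0.0397·0.7452} = 0.970849
N(d₁) = 0.251321,  N(d₂) = 0.180826
Call price V = S·N(d₁) − K·e^{−rT}·N(d₂) = 61.666639 − 53.728578 = 7.938061
φ(d₁) = (1/√(2π))·e^{−d₁²/2} = 0.318665
ν = S·φ(d₁)·√T = 67.498177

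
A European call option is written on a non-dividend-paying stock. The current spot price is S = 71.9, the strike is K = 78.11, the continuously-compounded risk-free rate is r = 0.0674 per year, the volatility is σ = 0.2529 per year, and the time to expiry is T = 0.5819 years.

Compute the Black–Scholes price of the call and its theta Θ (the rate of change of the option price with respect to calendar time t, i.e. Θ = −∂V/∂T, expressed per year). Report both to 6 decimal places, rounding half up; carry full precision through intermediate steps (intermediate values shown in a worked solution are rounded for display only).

price = 4.188656
Θ = -6.605767

σ√T = 0.2529·√0.5819 = 0.192918
d₁ = (ln(S/K) + (r+σ²/2)T) / (σ√T) = (ln(71.9/78.11) + (0.0674+0.2529²/2)·0.5819) / 0.192918 = (-0.082842 + 0.057829) / 0.192918 = -0.129656
d₂ = d₁ − σ√T = -0.129656 − 0.192918 = -0.322575
e^{−rT} = e^{−0.0674·0.5819} = 0.961539
N(d₁) = 0.448419,  N(d₂) = 0.373509
Call price V = S·N(d₁) − K·e^{−rT}·N(d₂) = 32.241337 − 28.052681 = 4.188656
φ(d₁) = (1/√(2π))·e^{−d₁²/2} = 0.395603
Θ = −S·φ(d₁)·σ/(2√T) − r·K·e^{−rT}·N(d₂) = −4.715016 − 1.890751 = -6.605767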